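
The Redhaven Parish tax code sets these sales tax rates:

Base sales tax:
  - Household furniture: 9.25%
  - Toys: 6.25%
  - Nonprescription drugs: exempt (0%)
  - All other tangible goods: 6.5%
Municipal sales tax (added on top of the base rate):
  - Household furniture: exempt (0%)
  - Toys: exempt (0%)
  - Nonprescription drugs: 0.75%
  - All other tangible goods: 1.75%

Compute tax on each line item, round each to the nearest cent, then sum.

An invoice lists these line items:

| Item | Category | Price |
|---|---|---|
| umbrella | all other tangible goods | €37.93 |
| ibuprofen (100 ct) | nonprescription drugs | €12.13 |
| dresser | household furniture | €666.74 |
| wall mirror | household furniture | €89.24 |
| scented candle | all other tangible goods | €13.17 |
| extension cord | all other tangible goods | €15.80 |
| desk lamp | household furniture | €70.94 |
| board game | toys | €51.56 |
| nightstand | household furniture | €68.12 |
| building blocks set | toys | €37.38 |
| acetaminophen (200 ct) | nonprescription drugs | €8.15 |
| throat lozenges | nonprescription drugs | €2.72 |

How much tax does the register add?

Umbrella €37.93: all other tangible goods → 6.5% + 1.75% municipal = 8.25% → €3.13
Ibuprofen (100 ct) €12.13: nonprescription drugs → 0% + 0.75% municipal = 0.75% → €0.09
Dresser €666.74: household furniture → 9.25% + 0% municipal = 9.25% → €61.67
Wall mirror €89.24: household furniture → 9.25% + 0% municipal = 9.25% → €8.25
Scented candle €13.17: all other tangible goods → 6.5% + 1.75% municipal = 8.25% → €1.09
Extension cord €15.80: all other tangible goods → 6.5% + 1.75% municipal = 8.25% → €1.30
Desk lamp €70.94: household furniture → 9.25% + 0% municipal = 9.25% → €6.56
Board game €51.56: toys → 6.25% + 0% municipal = 6.25% → €3.22
Nightstand €68.12: household furniture → 9.25% + 0% municipal = 9.25% → €6.30
Building blocks set €37.38: toys → 6.25% + 0% municipal = 6.25% → €2.34
Acetaminophen (200 ct) €8.15: nonprescription drugs → 0% + 0.75% municipal = 0.75% → €0.06
Throat lozenges €2.72: nonprescription drugs → 0% + 0.75% municipal = 0.75% → €0.02
Total tax = €3.13 + €0.09 + €61.67 + €8.25 + €1.09 + €1.30 + €6.56 + €3.22 + €6.30 + €2.34 + €0.06 + €0.02 = €94.03

€94.03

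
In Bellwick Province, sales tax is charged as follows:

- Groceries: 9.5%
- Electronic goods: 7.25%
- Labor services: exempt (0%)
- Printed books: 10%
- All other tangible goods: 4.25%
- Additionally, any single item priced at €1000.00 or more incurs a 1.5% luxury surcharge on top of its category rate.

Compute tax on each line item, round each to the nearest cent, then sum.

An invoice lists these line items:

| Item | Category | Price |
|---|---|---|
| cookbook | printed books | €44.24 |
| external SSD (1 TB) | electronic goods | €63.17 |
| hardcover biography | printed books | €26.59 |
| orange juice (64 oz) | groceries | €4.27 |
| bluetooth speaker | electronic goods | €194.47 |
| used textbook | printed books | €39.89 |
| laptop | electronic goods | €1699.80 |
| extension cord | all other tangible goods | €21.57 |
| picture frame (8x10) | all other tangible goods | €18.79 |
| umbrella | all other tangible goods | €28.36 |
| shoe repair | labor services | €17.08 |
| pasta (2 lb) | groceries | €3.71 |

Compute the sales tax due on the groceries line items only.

Orange juice (64 oz) €4.27: groceries → 9.5% → €0.41
Pasta (2 lb) €3.71: groceries → 9.5% → €0.35
Tax on groceries = €0.41 + €0.35 = €0.76

€0.76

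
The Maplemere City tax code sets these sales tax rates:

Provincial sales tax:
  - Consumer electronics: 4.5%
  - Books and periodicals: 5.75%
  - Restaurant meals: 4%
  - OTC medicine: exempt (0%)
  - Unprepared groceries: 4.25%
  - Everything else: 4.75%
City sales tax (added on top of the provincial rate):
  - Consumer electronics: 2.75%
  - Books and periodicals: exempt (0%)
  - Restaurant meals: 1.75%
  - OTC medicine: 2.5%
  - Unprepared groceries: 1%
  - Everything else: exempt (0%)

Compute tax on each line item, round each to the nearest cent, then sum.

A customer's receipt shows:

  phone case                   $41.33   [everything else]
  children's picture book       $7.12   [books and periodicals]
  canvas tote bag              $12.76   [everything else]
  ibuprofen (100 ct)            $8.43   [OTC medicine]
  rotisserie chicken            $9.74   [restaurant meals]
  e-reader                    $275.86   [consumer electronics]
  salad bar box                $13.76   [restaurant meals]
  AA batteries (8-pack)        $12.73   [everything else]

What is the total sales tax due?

Phone case $41.33: everything else → 4.75% + 0% city = 4.75% → $1.96
Children's picture book $7.12: books and periodicals → 5.75% + 0% city = 5.75% → $0.41
Canvas tote bag $12.76: everything else → 4.75% + 0% city = 4.75% → $0.61
Ibuprofen (100 ct) $8.43: OTC medicine → 0% + 2.5% city = 2.5% → $0.21
Rotisserie chicken $9.74: restaurant meals → 4% + 1.75% city = 5.75% → $0.56
E-reader $275.86: consumer electronics → 4.5% + 2.75% city = 7.25% → $20.00
Salad bar box $13.76: restaurant meals → 4% + 1.75% city = 5.75% → $0.79
AA batteries (8-pack) $12.73: everything else → 4.75% + 0% city = 4.75% → $0.60
Total tax = $1.96 + $0.41 + $0.61 + $0.21 + $0.56 + $20.00 + $0.79 + $0.60 = $25.14

$25.14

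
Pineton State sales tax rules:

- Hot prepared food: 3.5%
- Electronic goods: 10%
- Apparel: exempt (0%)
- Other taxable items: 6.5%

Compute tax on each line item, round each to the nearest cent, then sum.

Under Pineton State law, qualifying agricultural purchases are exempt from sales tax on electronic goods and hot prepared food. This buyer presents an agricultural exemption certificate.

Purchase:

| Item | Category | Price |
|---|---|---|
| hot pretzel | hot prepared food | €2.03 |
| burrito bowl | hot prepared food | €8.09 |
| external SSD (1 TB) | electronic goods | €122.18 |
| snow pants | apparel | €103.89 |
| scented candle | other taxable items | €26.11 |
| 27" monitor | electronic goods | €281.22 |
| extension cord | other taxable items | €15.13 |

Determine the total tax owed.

€2.68

Hot pretzel €2.03: hot prepared food, buyer-exempt → 0% → €0.00
Burrito bowl €8.09: hot prepared food, buyer-exempt → 0% → €0.00
External SSD (1 TB) €122.18: electronic goods, buyer-exempt → 0% → €0.00
Snow pants €103.89: apparel → 0% → €0.00
Scented candle €26.11: other taxable items → 6.5% → €1.70
27" monitor €281.22: electronic goods, buyer-exempt → 0% → €0.00
Extension cord €15.13: other taxable items → 6.5% → €0.98
Total tax = €1.70 + €0.98 = €2.68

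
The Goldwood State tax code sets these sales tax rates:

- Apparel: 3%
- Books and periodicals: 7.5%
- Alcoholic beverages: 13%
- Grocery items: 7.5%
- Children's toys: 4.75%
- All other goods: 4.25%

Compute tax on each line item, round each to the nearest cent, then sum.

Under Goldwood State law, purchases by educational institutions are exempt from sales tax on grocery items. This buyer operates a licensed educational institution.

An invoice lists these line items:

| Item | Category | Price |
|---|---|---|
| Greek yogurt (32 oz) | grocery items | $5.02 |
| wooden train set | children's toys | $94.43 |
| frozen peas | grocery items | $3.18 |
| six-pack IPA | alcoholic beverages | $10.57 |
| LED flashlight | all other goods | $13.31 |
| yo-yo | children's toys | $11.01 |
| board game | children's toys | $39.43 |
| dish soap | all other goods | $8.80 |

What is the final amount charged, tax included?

$194.94

Greek yogurt (32 oz) $5.02: grocery items, buyer-exempt → 0% → $0.00
Wooden train set $94.43: children's toys → 4.75% → $4.49
Frozen peas $3.18: grocery items, buyer-exempt → 0% → $0.00
Six-pack IPA $10.57: alcoholic beverages → 13% → $1.37
LED flashlight $13.31: all other goods → 4.25% → $0.57
Yo-yo $11.01: children's toys → 4.75% → $0.52
Board game $39.43: children's toys → 4.75% → $1.87
Dish soap $8.80: all other goods → 4.25% → $0.37
Subtotal = $185.75; tax = $9.19; total due = $194.94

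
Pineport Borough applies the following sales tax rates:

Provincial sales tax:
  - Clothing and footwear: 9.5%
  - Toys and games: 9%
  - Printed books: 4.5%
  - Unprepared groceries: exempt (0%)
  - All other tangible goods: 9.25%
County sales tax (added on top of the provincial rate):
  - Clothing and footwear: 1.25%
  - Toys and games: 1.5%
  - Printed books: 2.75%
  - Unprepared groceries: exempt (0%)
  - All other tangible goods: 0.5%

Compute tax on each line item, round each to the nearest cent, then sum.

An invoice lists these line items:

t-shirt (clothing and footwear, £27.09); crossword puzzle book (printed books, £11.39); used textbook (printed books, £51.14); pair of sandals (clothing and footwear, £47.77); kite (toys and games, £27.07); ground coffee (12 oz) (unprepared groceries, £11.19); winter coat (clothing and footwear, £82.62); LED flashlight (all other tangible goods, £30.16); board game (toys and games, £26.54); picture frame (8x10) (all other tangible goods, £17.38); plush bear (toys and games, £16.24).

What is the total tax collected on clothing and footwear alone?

T-shirt £27.09: clothing and footwear → 9.5% + 1.25% county = 10.75% → £2.91
Pair of sandals £47.77: clothing and footwear → 9.5% + 1.25% county = 10.75% → £5.14
Winter coat £82.62: clothing and footwear → 9.5% + 1.25% county = 10.75% → £8.88
Tax on clothing and footwear = £2.91 + £5.14 + £8.88 = £16.93

£16.93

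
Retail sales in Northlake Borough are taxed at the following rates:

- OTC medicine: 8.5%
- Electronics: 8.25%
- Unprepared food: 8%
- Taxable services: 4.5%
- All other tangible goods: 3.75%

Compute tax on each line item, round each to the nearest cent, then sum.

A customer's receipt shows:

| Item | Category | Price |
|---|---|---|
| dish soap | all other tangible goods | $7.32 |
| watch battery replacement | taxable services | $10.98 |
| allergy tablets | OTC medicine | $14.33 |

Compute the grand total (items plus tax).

Dish soap $7.32: all other tangible goods → 3.75% → $0.27
Watch battery replacement $10.98: taxable services → 4.5% → $0.49
Allergy tablets $14.33: OTC medicine → 8.5% → $1.22
Subtotal = $32.63; tax = $1.98; total due = $34.61

$34.61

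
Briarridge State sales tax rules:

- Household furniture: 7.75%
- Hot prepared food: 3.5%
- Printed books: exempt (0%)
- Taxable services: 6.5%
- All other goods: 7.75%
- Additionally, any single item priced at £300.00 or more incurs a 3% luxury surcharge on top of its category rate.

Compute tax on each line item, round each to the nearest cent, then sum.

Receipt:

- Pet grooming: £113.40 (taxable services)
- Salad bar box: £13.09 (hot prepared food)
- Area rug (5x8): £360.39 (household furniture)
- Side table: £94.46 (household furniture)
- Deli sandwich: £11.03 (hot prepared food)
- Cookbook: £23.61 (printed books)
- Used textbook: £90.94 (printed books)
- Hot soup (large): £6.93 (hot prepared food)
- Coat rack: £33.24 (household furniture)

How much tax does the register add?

£57.10

Pet grooming £113.40: taxable services → 6.5% → £7.37
Salad bar box £13.09: hot prepared food → 3.5% → £0.46
Area rug (5x8) £360.39: household furniture → 7.75% + 3% surcharge = 10.75% → £38.74
Side table £94.46: household furniture → 7.75% → £7.32
Deli sandwich £11.03: hot prepared food → 3.5% → £0.39
Cookbook £23.61: printed books → 0% → £0.00
Used textbook £90.94: printed books → 0% → £0.00
Hot soup (large) £6.93: hot prepared food → 3.5% → £0.24
Coat rack £33.24: household furniture → 7.75% → £2.58
Total tax = £7.37 + £0.46 + £38.74 + £7.32 + £0.39 + £0.24 + £2.58 = £57.10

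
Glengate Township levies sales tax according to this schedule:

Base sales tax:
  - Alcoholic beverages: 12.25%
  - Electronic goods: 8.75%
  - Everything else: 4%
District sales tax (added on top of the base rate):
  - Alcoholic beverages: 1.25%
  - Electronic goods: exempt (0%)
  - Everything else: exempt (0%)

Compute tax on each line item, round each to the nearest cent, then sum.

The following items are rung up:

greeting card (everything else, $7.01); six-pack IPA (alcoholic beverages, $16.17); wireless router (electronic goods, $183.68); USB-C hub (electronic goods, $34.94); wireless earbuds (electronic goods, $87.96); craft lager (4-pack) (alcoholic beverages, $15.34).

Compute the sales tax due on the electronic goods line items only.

Wireless router $183.68: electronic goods → 8.75% + 0% district = 8.75% → $16.07
USB-C hub $34.94: electronic goods → 8.75% + 0% district = 8.75% → $3.06
Wireless earbuds $87.96: electronic goods → 8.75% + 0% district = 8.75% → $7.70
Tax on electronic goods = $16.07 + $3.06 + $7.70 = $26.83

$26.83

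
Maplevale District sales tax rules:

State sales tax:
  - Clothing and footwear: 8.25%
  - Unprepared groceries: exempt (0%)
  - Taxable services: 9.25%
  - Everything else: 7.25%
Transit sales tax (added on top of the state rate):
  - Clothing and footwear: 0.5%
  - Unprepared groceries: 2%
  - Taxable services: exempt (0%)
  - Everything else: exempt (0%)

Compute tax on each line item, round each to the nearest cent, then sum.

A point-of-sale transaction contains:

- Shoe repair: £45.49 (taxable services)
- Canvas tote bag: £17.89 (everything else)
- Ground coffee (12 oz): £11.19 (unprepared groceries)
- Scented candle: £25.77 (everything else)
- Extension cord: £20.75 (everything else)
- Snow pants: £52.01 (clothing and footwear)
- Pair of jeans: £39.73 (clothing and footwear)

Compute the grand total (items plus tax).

Shoe repair £45.49: taxable services → 9.25% + 0% transit = 9.25% → £4.21
Canvas tote bag £17.89: everything else → 7.25% + 0% transit = 7.25% → £1.30
Ground coffee (12 oz) £11.19: unprepared groceries → 0% + 2% transit = 2% → £0.22
Scented candle £25.77: everything else → 7.25% + 0% transit = 7.25% → £1.87
Extension cord £20.75: everything else → 7.25% + 0% transit = 7.25% → £1.50
Snow pants £52.01: clothing and footwear → 8.25% + 0.5% transit = 8.75% → £4.55
Pair of jeans £39.73: clothing and footwear → 8.25% + 0.5% transit = 8.75% → £3.48
Subtotal = £212.83; tax = £17.13; total due = £229.96

£229.96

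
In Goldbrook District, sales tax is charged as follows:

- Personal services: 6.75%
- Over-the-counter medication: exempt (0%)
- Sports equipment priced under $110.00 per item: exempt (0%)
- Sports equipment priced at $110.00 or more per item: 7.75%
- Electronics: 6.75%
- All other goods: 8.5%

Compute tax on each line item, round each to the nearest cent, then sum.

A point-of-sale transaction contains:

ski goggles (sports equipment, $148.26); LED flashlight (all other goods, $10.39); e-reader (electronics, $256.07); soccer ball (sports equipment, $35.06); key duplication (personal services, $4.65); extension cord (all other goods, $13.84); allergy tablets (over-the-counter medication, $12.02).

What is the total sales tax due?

Ski goggles $148.26: sports equipment, $110.00 or more → 7.75% → $11.49
LED flashlight $10.39: all other goods → 8.5% → $0.88
E-reader $256.07: electronics → 6.75% → $17.28
Soccer ball $35.06: sports equipment, under $110.00 → 0% → $0.00
Key duplication $4.65: personal services → 6.75% → $0.31
Extension cord $13.84: all other goods → 8.5% → $1.18
Allergy tablets $12.02: over-the-counter medication → 0% → $0.00
Total tax = $11.49 + $0.88 + $17.28 + $0.31 + $1.18 = $31.14

$31.14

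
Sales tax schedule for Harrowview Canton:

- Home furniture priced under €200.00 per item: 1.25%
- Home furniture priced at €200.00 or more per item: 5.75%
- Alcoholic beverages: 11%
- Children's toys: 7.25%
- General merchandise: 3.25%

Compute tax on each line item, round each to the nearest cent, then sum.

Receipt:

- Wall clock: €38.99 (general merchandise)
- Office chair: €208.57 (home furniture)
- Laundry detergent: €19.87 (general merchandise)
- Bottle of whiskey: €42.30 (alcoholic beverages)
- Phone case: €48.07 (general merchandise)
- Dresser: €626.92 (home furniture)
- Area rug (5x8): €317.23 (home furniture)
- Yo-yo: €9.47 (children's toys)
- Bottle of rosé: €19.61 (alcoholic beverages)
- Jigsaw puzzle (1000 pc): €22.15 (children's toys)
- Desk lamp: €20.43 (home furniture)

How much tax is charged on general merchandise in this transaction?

Wall clock €38.99: general merchandise → 3.25% → €1.27
Laundry detergent €19.87: general merchandise → 3.25% → €0.65
Phone case €48.07: general merchandise → 3.25% → €1.56
Tax on general merchandise = €1.27 + €0.65 + €1.56 = €3.48

€3.48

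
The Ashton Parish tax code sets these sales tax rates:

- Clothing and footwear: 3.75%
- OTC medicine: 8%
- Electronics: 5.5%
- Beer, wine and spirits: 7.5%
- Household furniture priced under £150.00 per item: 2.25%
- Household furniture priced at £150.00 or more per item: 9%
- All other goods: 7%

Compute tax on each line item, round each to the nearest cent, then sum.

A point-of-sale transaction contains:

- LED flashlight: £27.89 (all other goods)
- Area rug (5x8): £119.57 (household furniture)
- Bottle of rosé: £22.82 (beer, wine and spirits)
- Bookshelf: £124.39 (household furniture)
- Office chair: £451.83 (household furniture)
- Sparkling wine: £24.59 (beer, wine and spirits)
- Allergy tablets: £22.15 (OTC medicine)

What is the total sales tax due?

LED flashlight £27.89: all other goods → 7% → £1.95
Area rug (5x8) £119.57: household furniture, under £150.00 → 2.25% → £2.69
Bottle of rosé £22.82: beer, wine and spirits → 7.5% → £1.71
Bookshelf £124.39: household furniture, under £150.00 → 2.25% → £2.80
Office chair £451.83: household furniture, £150.00 or more → 9% → £40.66
Sparkling wine £24.59: beer, wine and spirits → 7.5% → £1.84
Allergy tablets £22.15: OTC medicine → 8% → £1.77
Total tax = £1.95 + £2.69 + £1.71 + £2.80 + £40.66 + £1.84 + £1.77 = £53.42

£53.42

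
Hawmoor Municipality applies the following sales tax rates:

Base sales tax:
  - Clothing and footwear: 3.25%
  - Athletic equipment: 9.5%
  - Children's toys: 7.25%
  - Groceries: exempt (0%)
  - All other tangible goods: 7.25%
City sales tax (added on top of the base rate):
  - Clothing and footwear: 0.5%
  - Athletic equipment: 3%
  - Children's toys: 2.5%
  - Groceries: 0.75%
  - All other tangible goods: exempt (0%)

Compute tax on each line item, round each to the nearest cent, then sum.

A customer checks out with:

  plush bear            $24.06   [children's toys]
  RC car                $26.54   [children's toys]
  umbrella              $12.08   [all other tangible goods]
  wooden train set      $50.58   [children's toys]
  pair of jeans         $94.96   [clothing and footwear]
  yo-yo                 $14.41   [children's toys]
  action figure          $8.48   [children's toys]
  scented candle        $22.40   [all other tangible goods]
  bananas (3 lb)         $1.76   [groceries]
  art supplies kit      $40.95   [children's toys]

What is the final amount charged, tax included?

$318.38

Plush bear $24.06: children's toys → 7.25% + 2.5% city = 9.75% → $2.35
RC car $26.54: children's toys → 7.25% + 2.5% city = 9.75% → $2.59
Umbrella $12.08: all other tangible goods → 7.25% + 0% city = 7.25% → $0.88
Wooden train set $50.58: children's toys → 7.25% + 2.5% city = 9.75% → $4.93
Pair of jeans $94.96: clothing and footwear → 3.25% + 0.5% city = 3.75% → $3.56
Yo-yo $14.41: children's toys → 7.25% + 2.5% city = 9.75% → $1.40
Action figure $8.48: children's toys → 7.25% + 2.5% city = 9.75% → $0.83
Scented candle $22.40: all other tangible goods → 7.25% + 0% city = 7.25% → $1.62
Bananas (3 lb) $1.76: groceries → 0% + 0.75% city = 0.75% → $0.01
Art supplies kit $40.95: children's toys → 7.25% + 2.5% city = 9.75% → $3.99
Subtotal = $296.22; tax = $22.16; total due = $318.38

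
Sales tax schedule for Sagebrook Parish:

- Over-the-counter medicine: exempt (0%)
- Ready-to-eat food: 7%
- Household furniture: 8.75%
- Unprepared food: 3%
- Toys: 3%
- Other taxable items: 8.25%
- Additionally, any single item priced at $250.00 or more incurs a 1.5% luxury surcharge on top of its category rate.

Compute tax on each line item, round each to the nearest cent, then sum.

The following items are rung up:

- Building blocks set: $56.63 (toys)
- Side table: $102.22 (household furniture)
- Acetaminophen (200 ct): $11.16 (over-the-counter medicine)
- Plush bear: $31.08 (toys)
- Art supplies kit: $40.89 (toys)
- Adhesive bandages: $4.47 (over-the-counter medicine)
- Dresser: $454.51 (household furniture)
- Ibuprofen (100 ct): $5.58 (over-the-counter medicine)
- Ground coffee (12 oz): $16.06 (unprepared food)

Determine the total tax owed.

$59.87

Building blocks set $56.63: toys → 3% → $1.70
Side table $102.22: household furniture → 8.75% → $8.94
Acetaminophen (200 ct) $11.16: over-the-counter medicine → 0% → $0.00
Plush bear $31.08: toys → 3% → $0.93
Art supplies kit $40.89: toys → 3% → $1.23
Adhesive bandages $4.47: over-the-counter medicine → 0% → $0.00
Dresser $454.51: household furniture → 8.75% + 1.5% surcharge = 10.25% → $46.59
Ibuprofen (100 ct) $5.58: over-the-counter medicine → 0% → $0.00
Ground coffee (12 oz) $16.06: unprepared food → 3% → $0.48
Total tax = $1.70 + $8.94 + $0.93 + $1.23 + $46.59 + $0.48 = $59.87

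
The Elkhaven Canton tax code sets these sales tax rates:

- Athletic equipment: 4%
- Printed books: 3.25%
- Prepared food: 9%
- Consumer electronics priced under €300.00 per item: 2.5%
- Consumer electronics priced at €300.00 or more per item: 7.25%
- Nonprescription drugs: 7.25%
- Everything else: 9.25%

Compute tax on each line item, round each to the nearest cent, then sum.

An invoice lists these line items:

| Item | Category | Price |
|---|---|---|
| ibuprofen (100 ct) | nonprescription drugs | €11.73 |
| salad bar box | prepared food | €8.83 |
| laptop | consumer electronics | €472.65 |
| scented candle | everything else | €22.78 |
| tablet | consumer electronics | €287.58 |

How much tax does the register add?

Ibuprofen (100 ct) €11.73: nonprescription drugs → 7.25% → €0.85
Salad bar box €8.83: prepared food → 9% → €0.79
Laptop €472.65: consumer electronics, €300.00 or more → 7.25% → €34.27
Scented candle €22.78: everything else → 9.25% → €2.11
Tablet €287.58: consumer electronics, under €300.00 → 2.5% → €7.19
Total tax = €0.85 + €0.79 + €34.27 + €2.11 + €7.19 = €45.21

€45.21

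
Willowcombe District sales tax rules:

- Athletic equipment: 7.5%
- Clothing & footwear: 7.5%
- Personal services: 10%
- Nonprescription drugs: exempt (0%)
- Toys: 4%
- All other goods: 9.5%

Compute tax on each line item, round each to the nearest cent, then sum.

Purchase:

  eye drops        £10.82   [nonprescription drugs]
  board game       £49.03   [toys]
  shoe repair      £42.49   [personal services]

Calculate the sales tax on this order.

Eye drops £10.82: nonprescription drugs → 0% → £0.00
Board game £49.03: toys → 4% → £1.96
Shoe repair £42.49: personal services → 10% → £4.25
Total tax = £1.96 + £4.25 = £6.21

£6.21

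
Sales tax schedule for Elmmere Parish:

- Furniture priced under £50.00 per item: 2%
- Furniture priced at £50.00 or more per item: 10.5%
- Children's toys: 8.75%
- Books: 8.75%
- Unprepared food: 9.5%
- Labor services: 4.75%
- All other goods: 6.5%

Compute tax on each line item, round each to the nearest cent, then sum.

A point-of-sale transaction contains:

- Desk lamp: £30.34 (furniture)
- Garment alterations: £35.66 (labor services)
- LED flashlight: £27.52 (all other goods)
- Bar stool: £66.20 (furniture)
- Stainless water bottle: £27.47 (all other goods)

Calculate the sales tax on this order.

Desk lamp £30.34: furniture, under £50.00 → 2% → £0.61
Garment alterations £35.66: labor services → 4.75% → £1.69
LED flashlight £27.52: all other goods → 6.5% → £1.79
Bar stool £66.20: furniture, £50.00 or more → 10.5% → £6.95
Stainless water bottle £27.47: all other goods → 6.5% → £1.79
Total tax = £0.61 + £1.69 + £1.79 + £6.95 + £1.79 = £12.83

£12.83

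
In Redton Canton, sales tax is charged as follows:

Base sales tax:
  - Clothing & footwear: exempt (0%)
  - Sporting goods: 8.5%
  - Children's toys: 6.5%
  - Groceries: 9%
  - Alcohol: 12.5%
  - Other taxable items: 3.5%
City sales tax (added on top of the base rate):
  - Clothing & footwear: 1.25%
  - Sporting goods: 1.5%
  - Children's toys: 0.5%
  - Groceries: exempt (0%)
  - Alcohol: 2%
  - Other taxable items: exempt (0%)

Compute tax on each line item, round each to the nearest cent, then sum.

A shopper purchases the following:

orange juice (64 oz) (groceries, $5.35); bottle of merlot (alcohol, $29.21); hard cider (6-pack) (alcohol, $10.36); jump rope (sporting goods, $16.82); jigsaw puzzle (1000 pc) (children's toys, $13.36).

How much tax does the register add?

Orange juice (64 oz) $5.35: groceries → 9% + 0% city = 9% → $0.48
Bottle of merlot $29.21: alcohol → 12.5% + 2% city = 14.5% → $4.24
Hard cider (6-pack) $10.36: alcohol → 12.5% + 2% city = 14.5% → $1.50
Jump rope $16.82: sporting goods → 8.5% + 1.5% city = 10% → $1.68
Jigsaw puzzle (1000 pc) $13.36: children's toys → 6.5% + 0.5% city = 7% → $0.94
Total tax = $0.48 + $4.24 + $1.50 + $1.68 + $0.94 = $8.84

$8.84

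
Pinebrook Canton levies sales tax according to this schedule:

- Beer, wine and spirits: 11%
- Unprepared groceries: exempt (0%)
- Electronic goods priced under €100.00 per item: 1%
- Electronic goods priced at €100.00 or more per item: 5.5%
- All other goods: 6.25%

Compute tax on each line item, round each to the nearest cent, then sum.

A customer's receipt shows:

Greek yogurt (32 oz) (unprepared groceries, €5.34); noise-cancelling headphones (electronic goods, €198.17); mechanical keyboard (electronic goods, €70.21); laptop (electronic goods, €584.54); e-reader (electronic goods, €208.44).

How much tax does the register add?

€55.21

Greek yogurt (32 oz) €5.34: unprepared groceries → 0% → €0.00
Noise-cancelling headphones €198.17: electronic goods, €100.00 or more → 5.5% → €10.90
Mechanical keyboard €70.21: electronic goods, under €100.00 → 1% → €0.70
Laptop €584.54: electronic goods, €100.00 or more → 5.5% → €32.15
E-reader €208.44: electronic goods, €100.00 or more → 5.5% → €11.46
Total tax = €10.90 + €0.70 + €32.15 + €11.46 = €55.21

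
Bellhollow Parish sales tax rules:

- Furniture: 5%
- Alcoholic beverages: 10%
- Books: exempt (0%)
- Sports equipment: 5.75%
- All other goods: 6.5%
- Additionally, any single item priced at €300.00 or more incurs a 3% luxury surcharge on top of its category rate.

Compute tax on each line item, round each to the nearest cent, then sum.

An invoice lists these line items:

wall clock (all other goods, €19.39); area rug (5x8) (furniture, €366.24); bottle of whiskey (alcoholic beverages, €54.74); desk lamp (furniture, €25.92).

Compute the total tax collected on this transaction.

€37.33

Wall clock €19.39: all other goods → 6.5% → €1.26
Area rug (5x8) €366.24: furniture → 5% + 3% surcharge = 8% → €29.30
Bottle of whiskey €54.74: alcoholic beverages → 10% → €5.47
Desk lamp €25.92: furniture → 5% → €1.30
Total tax = €1.26 + €29.30 + €5.47 + €1.30 = €37.33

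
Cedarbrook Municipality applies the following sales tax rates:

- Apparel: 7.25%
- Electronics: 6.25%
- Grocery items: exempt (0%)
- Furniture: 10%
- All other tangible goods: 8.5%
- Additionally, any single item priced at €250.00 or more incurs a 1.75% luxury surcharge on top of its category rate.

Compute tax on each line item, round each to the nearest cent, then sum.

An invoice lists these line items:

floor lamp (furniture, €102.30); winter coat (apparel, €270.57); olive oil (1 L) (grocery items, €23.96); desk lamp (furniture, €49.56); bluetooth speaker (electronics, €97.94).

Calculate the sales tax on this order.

€45.66

Floor lamp €102.30: furniture → 10% → €10.23
Winter coat €270.57: apparel → 7.25% + 1.75% surcharge = 9% → €24.35
Olive oil (1 L) €23.96: grocery items → 0% → €0.00
Desk lamp €49.56: furniture → 10% → €4.96
Bluetooth speaker €97.94: electronics → 6.25% → €6.12
Total tax = €10.23 + €24.35 + €4.96 + €6.12 = €45.66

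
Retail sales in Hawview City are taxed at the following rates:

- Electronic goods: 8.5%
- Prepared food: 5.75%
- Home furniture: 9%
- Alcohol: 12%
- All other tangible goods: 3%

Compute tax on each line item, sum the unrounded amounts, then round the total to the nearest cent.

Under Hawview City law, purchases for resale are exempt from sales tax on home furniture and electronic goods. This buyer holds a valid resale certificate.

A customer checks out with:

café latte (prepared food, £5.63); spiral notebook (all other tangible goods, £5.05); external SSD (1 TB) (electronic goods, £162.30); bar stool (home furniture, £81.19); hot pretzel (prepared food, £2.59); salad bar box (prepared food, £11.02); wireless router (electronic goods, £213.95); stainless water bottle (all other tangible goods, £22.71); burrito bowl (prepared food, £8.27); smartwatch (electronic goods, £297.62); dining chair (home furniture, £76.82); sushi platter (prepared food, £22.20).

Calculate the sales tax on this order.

Café latte £5.63: prepared food → 5.75% → £0.323725
Spiral notebook £5.05: all other tangible goods → 3% → £0.1515
External SSD (1 TB) £162.30: electronic goods, buyer-exempt → 0% → £0.00
Bar stool £81.19: home furniture, buyer-exempt → 0% → £0.00
Hot pretzel £2.59: prepared food → 5.75% → £0.148925
Salad bar box £11.02: prepared food → 5.75% → £0.63365
Wireless router £213.95: electronic goods, buyer-exempt → 0% → £0.00
Stainless water bottle £22.71: all other tangible goods → 3% → £0.6813
Burrito bowl £8.27: prepared food → 5.75% → £0.475525
Smartwatch £297.62: electronic goods, buyer-exempt → 0% → £0.00
Dining chair £76.82: home furniture, buyer-exempt → 0% → £0.00
Sushi platter £22.20: prepared food → 5.75% → £1.2765
Unrounded tax sum = £3.691125 → £3.69

£3.69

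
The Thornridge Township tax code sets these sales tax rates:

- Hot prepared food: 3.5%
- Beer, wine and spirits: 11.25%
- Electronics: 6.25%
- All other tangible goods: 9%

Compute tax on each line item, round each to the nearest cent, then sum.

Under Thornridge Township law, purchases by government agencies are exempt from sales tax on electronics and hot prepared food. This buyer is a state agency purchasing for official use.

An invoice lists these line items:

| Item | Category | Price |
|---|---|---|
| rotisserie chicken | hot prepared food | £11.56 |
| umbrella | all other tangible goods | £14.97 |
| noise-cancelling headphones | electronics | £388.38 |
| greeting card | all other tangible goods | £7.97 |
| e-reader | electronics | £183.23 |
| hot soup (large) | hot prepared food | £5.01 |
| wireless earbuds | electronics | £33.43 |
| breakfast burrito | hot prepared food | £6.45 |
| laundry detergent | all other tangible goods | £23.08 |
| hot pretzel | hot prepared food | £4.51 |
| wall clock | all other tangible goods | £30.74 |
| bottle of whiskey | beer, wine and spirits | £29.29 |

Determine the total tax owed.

£10.22

Rotisserie chicken £11.56: hot prepared food, buyer-exempt → 0% → £0.00
Umbrella £14.97: all other tangible goods → 9% → £1.35
Noise-cancelling headphones £388.38: electronics, buyer-exempt → 0% → £0.00
Greeting card £7.97: all other tangible goods → 9% → £0.72
E-reader £183.23: electronics, buyer-exempt → 0% → £0.00
Hot soup (large) £5.01: hot prepared food, buyer-exempt → 0% → £0.00
Wireless earbuds £33.43: electronics, buyer-exempt → 0% → £0.00
Breakfast burrito £6.45: hot prepared food, buyer-exempt → 0% → £0.00
Laundry detergent £23.08: all other tangible goods → 9% → £2.08
Hot pretzel £4.51: hot prepared food, buyer-exempt → 0% → £0.00
Wall clock £30.74: all other tangible goods → 9% → £2.77
Bottle of whiskey £29.29: beer, wine and spirits → 11.25% → £3.30
Total tax = £1.35 + £0.72 + £2.08 + £2.77 + £3.30 = £10.22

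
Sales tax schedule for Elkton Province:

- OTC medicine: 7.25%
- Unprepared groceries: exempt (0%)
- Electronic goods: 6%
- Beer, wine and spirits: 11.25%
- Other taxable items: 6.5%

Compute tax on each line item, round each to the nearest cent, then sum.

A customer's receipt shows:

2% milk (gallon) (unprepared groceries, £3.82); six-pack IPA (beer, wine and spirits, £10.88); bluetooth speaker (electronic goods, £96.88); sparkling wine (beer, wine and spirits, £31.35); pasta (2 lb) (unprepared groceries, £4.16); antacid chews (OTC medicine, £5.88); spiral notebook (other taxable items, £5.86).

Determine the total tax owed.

2% milk (gallon) £3.82: unprepared groceries → 0% → £0.00
Six-pack IPA £10.88: beer, wine and spirits → 11.25% → £1.22
Bluetooth speaker £96.88: electronic goods → 6% → £5.81
Sparkling wine £31.35: beer, wine and spirits → 11.25% → £3.53
Pasta (2 lb) £4.16: unprepared groceries → 0% → £0.00
Antacid chews £5.88: OTC medicine → 7.25% → £0.43
Spiral notebook £5.86: other taxable items → 6.5% → £0.38
Total tax = £1.22 + £5.81 + £3.53 + £0.43 + £0.38 = £11.37

£11.37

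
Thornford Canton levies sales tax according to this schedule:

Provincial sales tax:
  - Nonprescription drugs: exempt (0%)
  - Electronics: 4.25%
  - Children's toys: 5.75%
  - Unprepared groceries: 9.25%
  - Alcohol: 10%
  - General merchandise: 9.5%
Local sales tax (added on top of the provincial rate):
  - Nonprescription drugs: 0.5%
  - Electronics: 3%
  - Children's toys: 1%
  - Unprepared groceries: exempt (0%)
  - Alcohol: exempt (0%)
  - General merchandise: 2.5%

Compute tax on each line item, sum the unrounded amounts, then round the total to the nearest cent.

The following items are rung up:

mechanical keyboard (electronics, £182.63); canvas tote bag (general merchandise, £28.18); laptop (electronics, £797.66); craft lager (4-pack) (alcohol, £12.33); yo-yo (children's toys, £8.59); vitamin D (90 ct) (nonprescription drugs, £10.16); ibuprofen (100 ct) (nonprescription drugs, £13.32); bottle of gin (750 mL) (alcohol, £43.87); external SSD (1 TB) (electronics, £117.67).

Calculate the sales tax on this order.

Mechanical keyboard £182.63: electronics → 4.25% + 3% local = 7.25% → £13.240675
Canvas tote bag £28.18: general merchandise → 9.5% + 2.5% local = 12% → £3.3816
Laptop £797.66: electronics → 4.25% + 3% local = 7.25% → £57.83035
Craft lager (4-pack) £12.33: alcohol → 10% + 0% local = 10% → £1.233
Yo-yo £8.59: children's toys → 5.75% + 1% local = 6.75% → £0.579825
Vitamin D (90 ct) £10.16: nonprescription drugs → 0% + 0.5% local = 0.5% → £0.0508
Ibuprofen (100 ct) £13.32: nonprescription drugs → 0% + 0.5% local = 0.5% → £0.0666
Bottle of gin (750 mL) £43.87: alcohol → 10% + 0% local = 10% → £4.387
External SSD (1 TB) £117.67: electronics → 4.25% + 3% local = 7.25% → £8.531075
Unrounded tax sum = £89.300925 → £89.30

£89.30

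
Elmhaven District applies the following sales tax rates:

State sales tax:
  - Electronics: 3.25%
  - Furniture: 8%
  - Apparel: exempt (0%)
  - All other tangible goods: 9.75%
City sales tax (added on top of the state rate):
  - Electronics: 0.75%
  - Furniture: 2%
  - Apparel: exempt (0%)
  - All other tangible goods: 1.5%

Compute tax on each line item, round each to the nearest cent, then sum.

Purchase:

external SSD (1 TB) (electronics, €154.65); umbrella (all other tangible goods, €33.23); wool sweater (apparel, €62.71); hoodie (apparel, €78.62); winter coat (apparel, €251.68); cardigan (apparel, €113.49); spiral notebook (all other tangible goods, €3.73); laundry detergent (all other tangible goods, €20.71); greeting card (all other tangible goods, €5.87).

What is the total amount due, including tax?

€738.03

External SSD (1 TB) €154.65: electronics → 3.25% + 0.75% city = 4% → €6.19
Umbrella €33.23: all other tangible goods → 9.75% + 1.5% city = 11.25% → €3.74
Wool sweater €62.71: apparel → 0% + 0% city = 0% → €0.00
Hoodie €78.62: apparel → 0% + 0% city = 0% → €0.00
Winter coat €251.68: apparel → 0% + 0% city = 0% → €0.00
Cardigan €113.49: apparel → 0% + 0% city = 0% → €0.00
Spiral notebook €3.73: all other tangible goods → 9.75% + 1.5% city = 11.25% → €0.42
Laundry detergent €20.71: all other tangible goods → 9.75% + 1.5% city = 11.25% → €2.33
Greeting card €5.87: all other tangible goods → 9.75% + 1.5% city = 11.25% → €0.66
Subtotal = €724.69; tax = €13.34; total due = €738.03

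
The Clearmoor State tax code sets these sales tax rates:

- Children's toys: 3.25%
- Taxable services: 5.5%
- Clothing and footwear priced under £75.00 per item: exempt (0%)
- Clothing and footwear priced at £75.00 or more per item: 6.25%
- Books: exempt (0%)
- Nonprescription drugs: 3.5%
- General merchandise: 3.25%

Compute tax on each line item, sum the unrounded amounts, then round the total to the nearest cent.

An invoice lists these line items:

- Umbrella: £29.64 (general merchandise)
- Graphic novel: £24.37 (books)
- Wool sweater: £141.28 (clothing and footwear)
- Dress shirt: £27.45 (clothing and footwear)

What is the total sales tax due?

£9.79

Umbrella £29.64: general merchandise → 3.25% → £0.9633
Graphic novel £24.37: books → 0% → £0.00
Wool sweater £141.28: clothing and footwear, £75.00 or more → 6.25% → £8.83
Dress shirt £27.45: clothing and footwear, under £75.00 → 0% → £0.00
Unrounded tax sum = £9.7933 → £9.79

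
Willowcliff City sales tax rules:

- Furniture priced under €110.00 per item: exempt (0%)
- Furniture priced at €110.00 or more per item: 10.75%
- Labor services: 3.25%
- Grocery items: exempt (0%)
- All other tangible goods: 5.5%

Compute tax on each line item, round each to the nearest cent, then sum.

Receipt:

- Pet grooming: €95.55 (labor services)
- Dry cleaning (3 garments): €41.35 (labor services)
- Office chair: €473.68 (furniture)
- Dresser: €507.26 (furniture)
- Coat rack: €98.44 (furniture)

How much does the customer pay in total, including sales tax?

Pet grooming €95.55: labor services → 3.25% → €3.11
Dry cleaning (3 garments) €41.35: labor services → 3.25% → €1.34
Office chair €473.68: furniture, €110.00 or more → 10.75% → €50.92
Dresser €507.26: furniture, €110.00 or more → 10.75% → €54.53
Coat rack €98.44: furniture, under €110.00 → 0% → €0.00
Subtotal = €1216.28; tax = €109.90; total due = €1326.18

€1326.18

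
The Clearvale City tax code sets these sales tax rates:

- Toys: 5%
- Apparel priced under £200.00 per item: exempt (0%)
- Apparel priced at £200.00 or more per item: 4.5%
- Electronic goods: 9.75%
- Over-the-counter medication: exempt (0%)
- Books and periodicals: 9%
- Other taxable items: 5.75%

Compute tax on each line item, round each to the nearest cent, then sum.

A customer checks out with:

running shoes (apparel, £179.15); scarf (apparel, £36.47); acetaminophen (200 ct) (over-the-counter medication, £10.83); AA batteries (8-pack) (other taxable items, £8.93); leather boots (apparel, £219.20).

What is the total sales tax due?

Running shoes £179.15: apparel, under £200.00 → 0% → £0.00
Scarf £36.47: apparel, under £200.00 → 0% → £0.00
Acetaminophen (200 ct) £10.83: over-the-counter medication → 0% → £0.00
AA batteries (8-pack) £8.93: other taxable items → 5.75% → £0.51
Leather boots £219.20: apparel, £200.00 or more → 4.5% → £9.86
Total tax = £0.51 + £9.86 = £10.37

£10.37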